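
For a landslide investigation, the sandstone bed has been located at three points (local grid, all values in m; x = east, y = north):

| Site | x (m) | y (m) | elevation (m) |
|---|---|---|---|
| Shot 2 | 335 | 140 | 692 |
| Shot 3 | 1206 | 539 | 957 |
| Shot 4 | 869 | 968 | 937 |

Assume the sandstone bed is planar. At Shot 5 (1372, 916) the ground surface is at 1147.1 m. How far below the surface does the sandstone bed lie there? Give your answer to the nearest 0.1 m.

97.0 m

Two edge vectors: Shot 2→Shot 3 = (871, 399, 265), Shot 2→Shot 4 = (534, 828, 245).
Normal n = (Shot 2→Shot 3) × (Shot 2→Shot 4) = (-121665, -71885, 508122).
So ∂z/∂x = −n_x/n_z = 0.239441 and ∂z/∂y = −n_y/n_z = 0.141472.
Intercept c from Shot 2: 692 − 80.21 − 19.81 = 591.98.
At (1372, 916): z_contact = 328.51 + 129.59 + 591.98 = 1050.08 m.
Depth below ground = 1147.1 − 1050.08 = 97.0 m.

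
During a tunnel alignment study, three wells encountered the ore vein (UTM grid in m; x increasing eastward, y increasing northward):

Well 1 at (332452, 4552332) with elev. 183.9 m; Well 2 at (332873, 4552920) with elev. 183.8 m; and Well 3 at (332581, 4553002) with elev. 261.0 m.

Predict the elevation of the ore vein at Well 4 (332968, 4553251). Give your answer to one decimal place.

215.0 m

Two edge vectors: Well 1→Well 2 = (421, 588, -0.1), Well 1→Well 3 = (129, 670, 77.1).
Normal n = (Well 1→Well 2) × (Well 1→Well 3) = (45401.8, -32472, 206218).
So ∂z/∂x = −n_x/n_z = −0.220164098 and ∂z/∂y = −n_y/n_z = 0.157464431.
Intercept c from Well 1: 183.9 + 73193.99 − 716830.37 = −643452.47.
At (332968, 4553251): z = −73307.6 + 716975.1 − 643452.47 = 215.0 m.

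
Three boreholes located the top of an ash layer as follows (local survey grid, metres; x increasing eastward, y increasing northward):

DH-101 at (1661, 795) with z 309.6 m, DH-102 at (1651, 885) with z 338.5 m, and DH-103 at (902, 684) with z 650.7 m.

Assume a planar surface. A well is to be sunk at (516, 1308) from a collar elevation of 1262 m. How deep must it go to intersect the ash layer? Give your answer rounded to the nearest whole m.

Two edge vectors: DH-101→DH-102 = (-10, 90, 28.9), DH-101→DH-103 = (-759, -111, 341.1).
Normal n = (DH-101→DH-102) × (DH-101→DH-103) = (33906.9, -18524.1, 69420).
So ∂z/∂x = −n_x/n_z = −0.48843 and ∂z/∂y = −n_y/n_z = 0.26684.
Intercept c from DH-101: 309.6 + 811.28 − 212.14 = 908.75.
At (516, 1308): z_contact = −252.0 + 349.0 + 908.75 = 1005.7 m.
Depth below ground = 1262 − 1005.7 = 256 m.

256 m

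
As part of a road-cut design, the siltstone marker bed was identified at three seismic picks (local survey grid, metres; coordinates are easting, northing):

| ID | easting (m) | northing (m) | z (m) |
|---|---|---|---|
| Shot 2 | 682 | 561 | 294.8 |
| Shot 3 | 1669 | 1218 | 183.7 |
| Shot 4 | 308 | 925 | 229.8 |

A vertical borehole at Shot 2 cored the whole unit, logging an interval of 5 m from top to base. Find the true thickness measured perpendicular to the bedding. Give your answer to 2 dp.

Two edge vectors: Shot 2→Shot 3 = (987, 657, -111.1), Shot 2→Shot 4 = (-374, 364, -65).
Normal n = (Shot 2→Shot 3) × (Shot 2→Shot 4) = (-2264.6, 105706.4, 604986).
So ∂z/∂easting = −n_x/n_z = 0.00374 and ∂z/∂northing = −n_y/n_z = −0.17473.
|∇z| = √(a²+b²) = 0.17477, so dip δ = arctan(0.17477) = 9.91°.
True thickness = vertical thickness × cos δ = 5 × cos 9.91° = 4.93 m.

4.93 m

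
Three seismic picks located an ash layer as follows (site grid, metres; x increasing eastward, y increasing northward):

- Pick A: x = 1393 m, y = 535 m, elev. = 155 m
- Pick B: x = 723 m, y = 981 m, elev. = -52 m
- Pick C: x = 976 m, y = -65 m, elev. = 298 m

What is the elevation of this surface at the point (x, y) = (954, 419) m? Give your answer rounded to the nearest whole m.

Two edge vectors: Pick A→Pick B = (-670, 446, -207), Pick A→Pick C = (-417, -600, 143).
Normal n = (Pick A→Pick B) × (Pick A→Pick C) = (-60422, 182129, 587982).
So ∂z/∂x = −n_x/n_z = 0.10276 and ∂z/∂y = −n_y/n_z = −0.30975.
Intercept c from Pick A: 155 − 143.15 + 165.72 = 177.57.
At (954, 419): z = 98.0 − 129.8 + 177.57 = 145.8 m.

146 m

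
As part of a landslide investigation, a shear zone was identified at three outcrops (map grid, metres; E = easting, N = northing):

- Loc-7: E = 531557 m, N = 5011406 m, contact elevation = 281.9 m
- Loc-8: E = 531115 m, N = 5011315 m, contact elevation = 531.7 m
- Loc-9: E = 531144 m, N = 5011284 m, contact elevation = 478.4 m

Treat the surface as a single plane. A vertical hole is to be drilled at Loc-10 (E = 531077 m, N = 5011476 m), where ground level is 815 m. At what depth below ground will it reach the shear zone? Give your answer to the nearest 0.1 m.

Let the plane be z = a·E + b·N + c.
Loc-8−Loc-7: −442a − 91b = 249.8;  Loc-9−Loc-7: −413a − 122b = 196.5.
Solving gives a = −0.770705587, b = 0.998372193.
Then c = 281.9 − a·531557 − b·5011406 = −4593292.55.
At (531077, 5011476): z_contact = −409304.01 + 5003318.28 − 4593292.55 = 721.72 m.
Depth below ground = 815 − 721.72 = 93.3 m.

93.3 m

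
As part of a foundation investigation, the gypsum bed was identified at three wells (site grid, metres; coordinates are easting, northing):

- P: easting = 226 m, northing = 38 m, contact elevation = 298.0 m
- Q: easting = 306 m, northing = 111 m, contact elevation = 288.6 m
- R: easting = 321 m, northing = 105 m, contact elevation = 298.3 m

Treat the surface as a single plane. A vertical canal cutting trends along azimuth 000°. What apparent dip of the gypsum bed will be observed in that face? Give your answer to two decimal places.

30.21°

Two edge vectors: P→Q = (80, 73, -9.4), P→R = (95, 67, 0.3).
Normal n = (P→Q) × (P→R) = (651.7, -917, -1575).
So ∂z/∂easting = −n_x/n_z = 0.41378 and ∂z/∂northing = −n_y/n_z = −0.58222.
Unit vector along 000° is (sin 0°, cos 0°) = (0.0000, 1.0000).
Slope in that direction = a·(0.0000) + b·(1.0000) = −0.58222.
Apparent dip = arctan|0.58222| = 30.21° (true dip is 35.5°, so apparent ≤ true as expected).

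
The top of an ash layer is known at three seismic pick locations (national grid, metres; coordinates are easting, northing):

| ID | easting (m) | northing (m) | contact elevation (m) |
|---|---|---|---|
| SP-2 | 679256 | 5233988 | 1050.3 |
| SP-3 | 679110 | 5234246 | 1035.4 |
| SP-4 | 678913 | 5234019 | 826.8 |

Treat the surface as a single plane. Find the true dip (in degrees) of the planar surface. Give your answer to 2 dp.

Two edge vectors: SP-2→SP-3 = (-146, 258, -14.9), SP-2→SP-4 = (-343, 31, -223.5).
Normal n = (SP-2→SP-3) × (SP-2→SP-4) = (-57201.1, -27520.3, 83968).
So ∂z/∂easting = −n_x/n_z = 0.68122 and ∂z/∂northing = −n_y/n_z = 0.32775.
Gradient magnitude |∇z| = √(a² + b²) = √(0.46407 + 0.10742) = 0.75597.
True dip = arctan(0.75597) = 37.09°, dipping toward WSW (azimuth ≈ 244°).

37.09°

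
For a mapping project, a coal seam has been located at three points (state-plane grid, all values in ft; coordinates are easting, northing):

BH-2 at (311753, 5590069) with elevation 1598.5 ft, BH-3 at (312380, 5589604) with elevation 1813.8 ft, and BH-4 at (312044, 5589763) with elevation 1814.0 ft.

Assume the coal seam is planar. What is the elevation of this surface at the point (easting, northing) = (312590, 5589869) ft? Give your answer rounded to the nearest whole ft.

1347 ft

Let the plane be z = a·easting + b·northing + c.
BH-3−BH-2: 627a − 465b = 215.3;  BH-4−BH-2: 291a − 306b = 215.5.
Solving gives a = −0.60702955, b = −1.28152157.
Then c = 1598.5 − a·311753 − b·5590069 = 7354635.76.
At (312590, 5589869): z = −189751.4 − 7163537.7 + 7354635.76 = 1346.7 ft.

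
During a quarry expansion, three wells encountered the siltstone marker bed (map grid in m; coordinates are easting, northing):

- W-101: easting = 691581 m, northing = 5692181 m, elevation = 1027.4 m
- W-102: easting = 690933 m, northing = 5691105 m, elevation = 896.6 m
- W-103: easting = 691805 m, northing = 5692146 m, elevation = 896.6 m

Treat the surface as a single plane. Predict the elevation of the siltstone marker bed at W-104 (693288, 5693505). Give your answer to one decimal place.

718.7 m

Two edge vectors: W-101→W-102 = (-648, -1076, -130.8), W-101→W-103 = (224, -35, -130.8).
Normal n = (W-101→W-102) × (W-101→W-103) = (136162.8, -114057.6, 263704).
So ∂z/∂easting = −n_x/n_z = −0.516347116 and ∂z/∂northing = −n_y/n_z = 0.432521312.
Intercept c from W-101: 1027.4 + 357095.86 − 2461989.59 = −2103866.34.
At (693288, 5693505): z = −357977.3 + 2462562.3 − 2103866.34 = 718.7 m.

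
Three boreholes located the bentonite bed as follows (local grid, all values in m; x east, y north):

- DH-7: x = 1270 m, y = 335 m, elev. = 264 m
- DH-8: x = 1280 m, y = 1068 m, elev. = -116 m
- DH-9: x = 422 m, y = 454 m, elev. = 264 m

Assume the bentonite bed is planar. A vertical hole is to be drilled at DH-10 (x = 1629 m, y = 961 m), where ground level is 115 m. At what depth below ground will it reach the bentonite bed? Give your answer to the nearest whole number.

Two edge vectors: DH-7→DH-8 = (10, 733, -380), DH-7→DH-9 = (-848, 119, 0).
Normal n = (DH-7→DH-8) × (DH-7→DH-9) = (45220, 322240, 622774).
So ∂z/∂x = −n_x/n_z = −0.07261 and ∂z/∂y = −n_y/n_z = −0.51743.
Intercept c from DH-7: 264 + 92.22 + 173.34 = 529.55.
At (1629, 961): z_contact = −118.3 − 497.2 + 529.55 = -86.0 m.
Depth below ground = 115 − (-86.0) = 201 m.

201 m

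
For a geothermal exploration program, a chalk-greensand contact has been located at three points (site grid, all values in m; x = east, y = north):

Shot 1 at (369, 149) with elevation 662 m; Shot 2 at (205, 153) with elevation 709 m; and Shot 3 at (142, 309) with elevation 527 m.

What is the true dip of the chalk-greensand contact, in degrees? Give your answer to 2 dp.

Let the plane be z = a·x + b·y + c.
Shot 2−Shot 1: −164a + 4b = 47;  Shot 3−Shot 1: −227a + 160b = −135.
Solving gives a = −0.31817, b = −1.29516.
Gradient magnitude |∇z| = √(a² + b²) = √(0.10124 + 1.67744) = 1.33367.
True dip = arctan(1.33367) = 53.14°, dipping toward NNE (azimuth ≈ 014°).

53.14°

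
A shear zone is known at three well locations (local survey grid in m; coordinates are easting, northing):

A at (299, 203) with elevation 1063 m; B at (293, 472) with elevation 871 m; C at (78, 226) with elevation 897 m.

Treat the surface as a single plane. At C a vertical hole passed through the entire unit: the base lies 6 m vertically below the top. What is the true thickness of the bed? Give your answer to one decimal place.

Two edge vectors: A→B = (-6, 269, -192), A→C = (-221, 23, -166).
Normal n = (A→B) × (A→C) = (-40238, 41436, 59311).
So ∂z/∂easting = −n_x/n_z = 0.67842 and ∂z/∂northing = −n_y/n_z = −0.69862.
|∇z| = √(a²+b²) = 0.97382, so dip δ = arctan(0.97382) = 44.24°.
True thickness = vertical thickness × cos δ = 6 × cos 44.24° = 4.3 m.

4.3 m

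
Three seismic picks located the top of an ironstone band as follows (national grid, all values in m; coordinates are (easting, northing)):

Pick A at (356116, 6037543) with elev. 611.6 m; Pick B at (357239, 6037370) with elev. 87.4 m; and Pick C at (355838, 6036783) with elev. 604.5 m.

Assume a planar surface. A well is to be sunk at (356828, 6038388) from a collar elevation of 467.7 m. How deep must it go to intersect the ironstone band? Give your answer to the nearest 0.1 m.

Two edge vectors: Pick A→Pick B = (1123, -173, -524.2), Pick A→Pick C = (-278, -760, -7.1).
Normal n = (Pick A→Pick B) × (Pick A→Pick C) = (-397163.7, 153700.9, -901574).
So ∂z/∂E = −n_x/n_z = −0.440522575 and ∂z/∂N = −n_y/n_z = 0.170480626.
Intercept c from Pick A: 611.6 + 156877.14 − 1029284.11 = −871795.37.
At (356828, 6038388): z_contact = −157190.79 + 1029428.17 − 871795.37 = 442.00 m.
Depth below ground = 467.7 − 442.00 = 25.7 m.

25.7 m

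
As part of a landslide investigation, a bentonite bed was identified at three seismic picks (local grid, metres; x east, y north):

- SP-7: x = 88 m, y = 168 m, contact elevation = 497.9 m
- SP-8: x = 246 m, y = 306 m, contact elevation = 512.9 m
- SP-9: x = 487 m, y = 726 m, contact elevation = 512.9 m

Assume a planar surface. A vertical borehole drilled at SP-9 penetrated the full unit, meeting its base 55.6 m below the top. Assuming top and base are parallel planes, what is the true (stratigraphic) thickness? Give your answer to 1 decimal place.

Let the plane be z = a·x + b·y + c.
SP-8−SP-7: 158a + 138b = 15;  SP-9−SP-7: 399a + 558b = 15.
Solving gives a = 0.19032, b = −0.10921.
|∇z| = √(a²+b²) = 0.21943, so dip δ = arctan(0.21943) = 12.38°.
True thickness = vertical thickness × cos δ = 55.6 × cos 12.38° = 54.3 m.

54.3 m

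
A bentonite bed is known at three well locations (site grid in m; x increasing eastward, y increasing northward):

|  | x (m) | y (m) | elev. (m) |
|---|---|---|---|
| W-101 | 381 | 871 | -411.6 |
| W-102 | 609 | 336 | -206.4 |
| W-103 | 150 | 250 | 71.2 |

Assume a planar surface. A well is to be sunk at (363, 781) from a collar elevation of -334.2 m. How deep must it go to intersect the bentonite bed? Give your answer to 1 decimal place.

Two edge vectors: W-101→W-102 = (228, -535, 205.2), W-101→W-103 = (-231, -621, 482.8).
Normal n = (W-101→W-102) × (W-101→W-103) = (-130868.8, -157479.6, -265173).
So ∂z/∂x = −n_x/n_z = −0.49352 and ∂z/∂y = −n_y/n_z = −0.59387.
Intercept c from W-101: -411.6 + 188.03 + 517.27 = 293.70.
At (363, 781): z_contact = −179.15 − 463.82 + 293.70 = -349.27 m.
Depth below ground = -334.2 − (-349.27) = 15.1 m.

15.1 m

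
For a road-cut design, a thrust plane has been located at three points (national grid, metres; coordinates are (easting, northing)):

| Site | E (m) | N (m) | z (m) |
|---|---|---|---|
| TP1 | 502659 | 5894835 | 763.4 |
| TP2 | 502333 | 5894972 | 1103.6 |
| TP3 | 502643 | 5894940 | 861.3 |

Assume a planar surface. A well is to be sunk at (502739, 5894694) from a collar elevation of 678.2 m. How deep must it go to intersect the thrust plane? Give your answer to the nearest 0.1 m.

Two edge vectors: TP1→TP2 = (-326, 137, 340.2), TP1→TP3 = (-16, 105, 97.9).
Normal n = (TP1→TP2) × (TP1→TP3) = (-22308.7, 26472.2, -32038).
So ∂z/∂E = −n_x/n_z = −0.696319995 and ∂z/∂N = −n_y/n_z = 0.826275048.
Intercept c from TP1: 763.4 + 350011.51 − 4870755.07 = −4519980.16.
At (502739, 5894694): z_contact = −350067.22 + 4870638.57 − 4519980.16 = 591.19 m.
Depth below ground = 678.2 − 591.19 = 87.0 m.

87.0 m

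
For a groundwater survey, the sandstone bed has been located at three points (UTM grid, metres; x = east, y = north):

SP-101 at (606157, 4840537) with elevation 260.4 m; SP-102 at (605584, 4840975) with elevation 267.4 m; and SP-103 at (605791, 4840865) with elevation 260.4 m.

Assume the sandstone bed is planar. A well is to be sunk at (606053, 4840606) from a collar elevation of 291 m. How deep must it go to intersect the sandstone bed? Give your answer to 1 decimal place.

Two edge vectors: SP-101→SP-102 = (-573, 438, 7), SP-101→SP-103 = (-366, 328, 0).
Normal n = (SP-101→SP-102) × (SP-101→SP-103) = (-2296, -2562, -27636).
So ∂z/∂x = −n_x/n_z = −0.083080041 and ∂z/∂y = −n_y/n_z = −0.092705167.
Intercept c from SP-101: 260.4 + 50359.55 + 448742.79 = 499362.74.
At (606053, 4840606): z_contact = −50350.91 − 448749.19 + 499362.74 = 262.64 m.
Depth below ground = 291 − 262.64 = 28.4 m.

28.4 m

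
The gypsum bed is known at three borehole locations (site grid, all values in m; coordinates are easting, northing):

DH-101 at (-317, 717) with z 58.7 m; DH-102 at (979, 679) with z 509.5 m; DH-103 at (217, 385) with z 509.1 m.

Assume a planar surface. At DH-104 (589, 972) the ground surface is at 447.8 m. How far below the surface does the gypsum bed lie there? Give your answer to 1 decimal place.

Let the plane be z = a·easting + b·northing + c.
DH-102−DH-101: 1296a − 38b = 450.8;  DH-103−DH-101: 534a − 332b = 450.4.
Solving gives a = 0.32331, b = −0.83660.
Then c = 58.7 − a·-317 − b·717 = 761.03.
At (589, 972): z_contact = 190.43 − 813.18 + 761.03 = 138.28 m.
Depth below ground = 447.8 − 138.28 = 309.5 m.

309.5 m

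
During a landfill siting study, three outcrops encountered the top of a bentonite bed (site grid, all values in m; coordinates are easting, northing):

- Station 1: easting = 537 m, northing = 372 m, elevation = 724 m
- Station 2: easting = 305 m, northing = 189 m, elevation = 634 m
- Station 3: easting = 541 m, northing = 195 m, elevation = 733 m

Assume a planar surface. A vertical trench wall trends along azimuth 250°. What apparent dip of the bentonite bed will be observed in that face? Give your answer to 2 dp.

Two edge vectors: Station 1→Station 2 = (-232, -183, -90), Station 1→Station 3 = (4, -177, 9).
Normal n = (Station 1→Station 2) × (Station 1→Station 3) = (-17577, 1728, 41796).
So ∂z/∂easting = −n_x/n_z = 0.42054 and ∂z/∂northing = −n_y/n_z = −0.04134.
Unit vector along 250° is (sin 250°, cos 250°) = (-0.9397, -0.3420).
Slope in that direction = a·(-0.9397) + b·(-0.3420) = −0.38104.
Apparent dip = arctan|0.38104| = 20.86° (true dip is 22.9°, so apparent ≤ true as expected).

20.86°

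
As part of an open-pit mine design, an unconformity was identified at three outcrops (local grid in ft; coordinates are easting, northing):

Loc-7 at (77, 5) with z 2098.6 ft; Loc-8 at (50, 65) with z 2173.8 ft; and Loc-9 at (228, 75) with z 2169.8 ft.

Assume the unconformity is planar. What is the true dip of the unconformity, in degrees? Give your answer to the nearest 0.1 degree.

Two edge vectors: Loc-7→Loc-8 = (-27, 60, 75.2), Loc-7→Loc-9 = (151, 70, 71.2).
Normal n = (Loc-7→Loc-8) × (Loc-7→Loc-9) = (-992, 13277.6, -10950).
So ∂z/∂easting = −n_x/n_z = −0.09059 and ∂z/∂northing = −n_y/n_z = 1.21257.
Gradient magnitude |∇z| = √(a² + b²) = √(0.00821 + 1.47032) = 1.21595.
True dip = arctan(1.21595) = 50.6°, dipping toward S (azimuth ≈ 176°).

50.6°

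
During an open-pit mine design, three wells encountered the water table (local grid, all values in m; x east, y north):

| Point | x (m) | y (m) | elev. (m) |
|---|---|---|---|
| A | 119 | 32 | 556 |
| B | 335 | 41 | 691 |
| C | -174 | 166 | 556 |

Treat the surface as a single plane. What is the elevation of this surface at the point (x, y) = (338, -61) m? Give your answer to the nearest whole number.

565 m

Two edge vectors: A→B = (216, 9, 135), A→C = (-293, 134, 0).
Normal n = (A→B) × (A→C) = (-18090, -39555, 31581).
So ∂z/∂x = −n_x/n_z = 0.57281 and ∂z/∂y = −n_y/n_z = 1.25249.
Intercept c from A: 556 − 68.16 − 40.08 = 447.76.
At (338, -61): z = 193.6 − 76.4 + 447.76 = 565.0 m.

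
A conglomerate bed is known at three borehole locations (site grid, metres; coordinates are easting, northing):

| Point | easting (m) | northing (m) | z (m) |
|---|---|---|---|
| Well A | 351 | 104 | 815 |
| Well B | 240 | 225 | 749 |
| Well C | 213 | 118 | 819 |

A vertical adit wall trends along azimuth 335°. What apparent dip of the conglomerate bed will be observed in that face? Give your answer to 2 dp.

28.03°

Let the plane be z = a·easting + b·northing + c.
Well B−Well A: −111a + 121b = −66;  Well C−Well A: −138a + 14b = 4.
Solving gives a = −0.09297, b = −0.63074.
Unit vector along 335° is (sin 335°, cos 335°) = (-0.4226, 0.9063).
Slope in that direction = a·(-0.4226) + b·(0.9063) = −0.53236.
Apparent dip = arctan|0.53236| = 28.03° (true dip is 32.5°, so apparent ≤ true as expected).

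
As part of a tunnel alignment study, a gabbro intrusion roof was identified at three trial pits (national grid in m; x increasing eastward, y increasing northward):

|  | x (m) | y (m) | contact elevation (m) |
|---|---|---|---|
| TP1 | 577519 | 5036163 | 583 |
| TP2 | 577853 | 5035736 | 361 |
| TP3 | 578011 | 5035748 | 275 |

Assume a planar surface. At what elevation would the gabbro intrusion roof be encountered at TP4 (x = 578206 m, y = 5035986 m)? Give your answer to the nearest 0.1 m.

Let the plane be z = a·x + b·y + c.
TP2−TP1: 334a − 427b = −222;  TP3−TP1: 492a − 415b = −308.
Solving gives a = −0.551053530, b = 0.088871478.
Then c = 583 − a·577519 − b·5036163 = −128744.36.
At (578206, 5035986): z = −318622.5 + 447555.5 − 128744.36 = 188.7 m.

188.7 m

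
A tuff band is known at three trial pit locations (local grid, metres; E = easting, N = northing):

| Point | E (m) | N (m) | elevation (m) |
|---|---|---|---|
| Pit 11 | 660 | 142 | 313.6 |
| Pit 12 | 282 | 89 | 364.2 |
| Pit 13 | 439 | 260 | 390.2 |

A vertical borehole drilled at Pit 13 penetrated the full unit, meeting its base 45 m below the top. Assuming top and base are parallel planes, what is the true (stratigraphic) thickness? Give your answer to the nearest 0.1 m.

Let the plane be z = a·E + b·N + c.
Pit 12−Pit 11: −378a − 53b = 50.6;  Pit 13−Pit 11: −221a + 118b = 76.6.
Solving gives a = −0.17811, b = 0.31557.
|∇z| = √(a²+b²) = 0.36237, so dip δ = arctan(0.36237) = 19.92°.
True thickness = vertical thickness × cos δ = 45 × cos 19.92° = 42.3 m.

42.3 m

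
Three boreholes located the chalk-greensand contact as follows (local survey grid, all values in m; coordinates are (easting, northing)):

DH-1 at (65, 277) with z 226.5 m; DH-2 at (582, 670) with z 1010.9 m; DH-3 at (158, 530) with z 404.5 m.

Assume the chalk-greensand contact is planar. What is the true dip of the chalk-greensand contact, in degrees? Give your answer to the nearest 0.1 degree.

Two edge vectors: DH-1→DH-2 = (517, 393, 784.4), DH-1→DH-3 = (93, 253, 178).
Normal n = (DH-1→DH-2) × (DH-1→DH-3) = (-128499.2, -19076.8, 94252).
So ∂z/∂E = −n_x/n_z = 1.36336 and ∂z/∂N = −n_y/n_z = 0.20240.
Gradient magnitude |∇z| = √(a² + b²) = √(1.85874 + 0.04097) = 1.37830.
True dip = arctan(1.37830) = 54.0°, dipping toward W (azimuth ≈ 262°).

54.0°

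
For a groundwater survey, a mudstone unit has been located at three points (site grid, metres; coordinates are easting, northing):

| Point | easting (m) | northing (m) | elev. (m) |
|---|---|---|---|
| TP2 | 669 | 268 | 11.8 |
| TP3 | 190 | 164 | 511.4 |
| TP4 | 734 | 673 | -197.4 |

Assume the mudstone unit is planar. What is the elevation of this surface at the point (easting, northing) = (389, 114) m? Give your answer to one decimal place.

337.6 m

Let the plane be z = a·easting + b·northing + c.
TP3−TP2: −479a − 104b = 499.6;  TP4−TP2: 65a + 405b = −209.2.
Solving gives a = −0.96446, b = −0.36175.
Then c = 11.8 − a·669 − b·268 = 753.98.
At (389, 114): z = −375.2 − 41.2 + 753.98 = 337.6 m.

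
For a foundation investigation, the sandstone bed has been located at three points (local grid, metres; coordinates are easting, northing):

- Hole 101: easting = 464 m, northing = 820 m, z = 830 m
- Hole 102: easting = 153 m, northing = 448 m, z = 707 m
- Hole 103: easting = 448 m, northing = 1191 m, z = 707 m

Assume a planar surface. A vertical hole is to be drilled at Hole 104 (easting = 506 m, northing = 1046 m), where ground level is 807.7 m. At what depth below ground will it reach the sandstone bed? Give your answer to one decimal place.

Two edge vectors: Hole 101→Hole 102 = (-311, -372, -123), Hole 101→Hole 103 = (-16, 371, -123).
Normal n = (Hole 101→Hole 102) × (Hole 101→Hole 103) = (91389, -36285, -121333).
So ∂z/∂easting = −n_x/n_z = 0.753208 and ∂z/∂northing = −n_y/n_z = −0.299053.
Intercept c from Hole 101: 830 − 349.49 + 245.22 = 725.73.
At (506, 1046): z_contact = 381.12 − 312.81 + 725.73 = 794.05 m.
Depth below ground = 807.7 − 794.05 = 13.7 m.

13.7 m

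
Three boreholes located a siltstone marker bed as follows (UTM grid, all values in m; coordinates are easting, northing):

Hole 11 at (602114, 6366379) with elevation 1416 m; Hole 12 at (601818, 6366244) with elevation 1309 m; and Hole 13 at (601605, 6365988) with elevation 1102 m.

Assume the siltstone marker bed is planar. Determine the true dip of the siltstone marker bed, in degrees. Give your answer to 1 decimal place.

39.3°

Two edge vectors: Hole 11→Hole 12 = (-296, -135, -107), Hole 11→Hole 13 = (-509, -391, -314).
Normal n = (Hole 11→Hole 12) × (Hole 11→Hole 13) = (553, -38481, 47021).
So ∂z/∂easting = −n_x/n_z = −0.01176 and ∂z/∂northing = −n_y/n_z = 0.81838.
Gradient magnitude |∇z| = √(a² + b²) = √(0.00014 + 0.66974) = 0.81846.
True dip = arctan(0.81846) = 39.3°, dipping toward S (azimuth ≈ 179°).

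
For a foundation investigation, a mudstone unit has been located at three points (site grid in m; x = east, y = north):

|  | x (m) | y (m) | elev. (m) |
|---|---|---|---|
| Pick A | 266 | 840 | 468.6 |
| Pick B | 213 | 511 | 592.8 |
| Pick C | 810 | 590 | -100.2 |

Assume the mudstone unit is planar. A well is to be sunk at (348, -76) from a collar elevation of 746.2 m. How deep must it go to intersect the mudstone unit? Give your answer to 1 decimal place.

192.4 m

Let the plane be z = a·x + b·y + c.
Pick B−Pick A: −53a − 329b = 124.2;  Pick C−Pick A: 544a − 250b = −568.8.
Solving gives a = −1.13505, b = −0.19466.
Then c = 468.6 − a·266 − b·840 = 934.04.
At (348, -76): z_contact = −395.00 + 14.79 + 934.04 = 553.83 m.
Depth below ground = 746.2 − 553.83 = 192.4 m.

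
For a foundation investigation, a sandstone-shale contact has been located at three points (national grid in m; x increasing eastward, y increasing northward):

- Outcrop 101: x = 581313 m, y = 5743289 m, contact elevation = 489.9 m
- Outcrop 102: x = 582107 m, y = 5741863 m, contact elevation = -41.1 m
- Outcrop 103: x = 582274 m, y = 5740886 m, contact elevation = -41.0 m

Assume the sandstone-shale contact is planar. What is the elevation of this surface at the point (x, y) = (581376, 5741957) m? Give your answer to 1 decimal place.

Two edge vectors: Outcrop 101→Outcrop 102 = (794, -1426, -531), Outcrop 101→Outcrop 103 = (961, -2403, -530.9).
Normal n = (Outcrop 101→Outcrop 102) × (Outcrop 101→Outcrop 103) = (-518929.6, -88756.4, -537596).
So ∂z/∂x = −n_x/n_z = −0.965278015 and ∂z/∂y = −n_y/n_z = −0.165098699.
Intercept c from Outcrop 101: 489.9 + 561128.66 + 948209.54 = 1509828.10.
At (581376, 5741957): z = −561189.5 − 947989.6 + 1509828.10 = 649.0 m.

649.0 m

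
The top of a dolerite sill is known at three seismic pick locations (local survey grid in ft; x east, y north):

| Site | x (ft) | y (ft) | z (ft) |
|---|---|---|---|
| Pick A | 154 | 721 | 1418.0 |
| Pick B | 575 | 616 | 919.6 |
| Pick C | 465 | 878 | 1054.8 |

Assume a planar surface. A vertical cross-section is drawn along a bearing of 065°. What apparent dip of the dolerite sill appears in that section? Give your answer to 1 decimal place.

Let the plane be z = a·x + b·y + c.
Pick B−Pick A: 421a − 105b = −498.4;  Pick C−Pick A: 311a + 157b = −363.2.
Solving gives a = −1.17856, b = 0.02122.
Unit vector along 065° is (sin 65°, cos 65°) = (0.9063, 0.4226).
Slope in that direction = a·(0.9063) + b·(0.4226) = −1.05917.
Apparent dip = arctan|1.05917| = 46.6° (true dip is 49.7°, so apparent ≤ true as expected).

46.6°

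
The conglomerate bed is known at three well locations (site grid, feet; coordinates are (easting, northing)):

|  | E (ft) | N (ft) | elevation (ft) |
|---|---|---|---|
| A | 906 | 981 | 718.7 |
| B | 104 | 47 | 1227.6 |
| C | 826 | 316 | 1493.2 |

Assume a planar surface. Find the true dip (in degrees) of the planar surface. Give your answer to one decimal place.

56.6°

Two edge vectors: A→B = (-802, -934, 508.9), A→C = (-80, -665, 774.5).
Normal n = (A→B) × (A→C) = (-384964.5, 580437, 458610).
So ∂z/∂E = −n_x/n_z = 0.83942 and ∂z/∂N = −n_y/n_z = −1.26564.
Gradient magnitude |∇z| = √(a² + b²) = √(0.70462 + 1.60185) = 1.51871.
True dip = arctan(1.51871) = 56.6°, dipping toward NNW (azimuth ≈ 326°).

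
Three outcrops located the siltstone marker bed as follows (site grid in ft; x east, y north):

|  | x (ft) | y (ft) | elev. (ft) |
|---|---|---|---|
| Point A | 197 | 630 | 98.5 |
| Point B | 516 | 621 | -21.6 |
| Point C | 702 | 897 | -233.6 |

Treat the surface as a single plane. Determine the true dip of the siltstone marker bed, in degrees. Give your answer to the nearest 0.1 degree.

32.6°

Let the plane be z = a·x + b·y + c.
Point B−Point A: 319a − 9b = −120.1;  Point C−Point A: 505a + 267b = −332.1.
Solving gives a = −0.39073, b = −0.50480.
Gradient magnitude |∇z| = √(a² + b²) = √(0.15267 + 0.25482) = 0.63835.
True dip = arctan(0.63835) = 32.6°, dipping toward NE (azimuth ≈ 038°).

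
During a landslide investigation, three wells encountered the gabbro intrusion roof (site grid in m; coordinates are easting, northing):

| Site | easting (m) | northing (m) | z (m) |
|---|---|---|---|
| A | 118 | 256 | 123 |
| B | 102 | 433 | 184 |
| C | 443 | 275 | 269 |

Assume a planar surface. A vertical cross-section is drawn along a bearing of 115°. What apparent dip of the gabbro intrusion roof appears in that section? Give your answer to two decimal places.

12.67°

Two edge vectors: A→B = (-16, 177, 61), A→C = (325, 19, 146).
Normal n = (A→B) × (A→C) = (24683, 22161, -57829).
So ∂z/∂easting = −n_x/n_z = 0.42683 and ∂z/∂northing = −n_y/n_z = 0.38322.
Unit vector along 115° is (sin 115°, cos 115°) = (0.9063, -0.4226).
Slope in that direction = a·(0.9063) + b·(-0.4226) = 0.22488.
Apparent dip = arctan|0.22488| = 12.67° (true dip is 29.8°, so apparent ≤ true as expected).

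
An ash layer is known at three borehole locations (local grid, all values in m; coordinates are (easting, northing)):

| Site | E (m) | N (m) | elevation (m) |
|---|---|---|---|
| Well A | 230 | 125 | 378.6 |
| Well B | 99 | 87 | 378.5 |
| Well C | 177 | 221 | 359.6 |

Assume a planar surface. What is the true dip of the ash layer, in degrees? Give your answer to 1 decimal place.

Let the plane be z = a·E + b·N + c.
Well B−Well A: −131a − 38b = −0.1;  Well C−Well A: −53a + 96b = −19.
Solving gives a = 0.05014, b = −0.17023.
Gradient magnitude |∇z| = √(a² + b²) = √(0.00251 + 0.02898) = 0.17746.
True dip = arctan(0.17746) = 10.1°, dipping toward NNW (azimuth ≈ 344°).

10.1°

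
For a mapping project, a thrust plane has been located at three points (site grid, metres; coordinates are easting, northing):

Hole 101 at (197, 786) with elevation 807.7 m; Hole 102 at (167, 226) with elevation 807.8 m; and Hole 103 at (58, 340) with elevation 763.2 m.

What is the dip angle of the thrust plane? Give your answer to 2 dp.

Let the plane be z = a·easting + b·northing + c.
Hole 102−Hole 101: −30a − 560b = 0.1;  Hole 103−Hole 101: −139a − 446b = −44.5.
Solving gives a = 0.38729, b = −0.02093.
Gradient magnitude |∇z| = √(a² + b²) = √(0.14999 + 0.00044) = 0.38785.
True dip = arctan(0.38785) = 21.20°, dipping toward W (azimuth ≈ 273°).

21.20°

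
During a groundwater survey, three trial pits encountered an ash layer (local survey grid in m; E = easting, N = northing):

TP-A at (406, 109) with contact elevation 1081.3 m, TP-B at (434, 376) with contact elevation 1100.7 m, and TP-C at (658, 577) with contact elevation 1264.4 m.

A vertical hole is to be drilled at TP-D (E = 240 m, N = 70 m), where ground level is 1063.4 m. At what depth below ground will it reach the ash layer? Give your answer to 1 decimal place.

Two edge vectors: TP-A→TP-B = (28, 267, 19.4), TP-A→TP-C = (252, 468, 183.1).
Normal n = (TP-A→TP-B) × (TP-A→TP-C) = (39808.5, -238, -54180).
So ∂z/∂E = −n_x/n_z = 0.73475 and ∂z/∂N = −n_y/n_z = −0.00439.
Intercept c from TP-A: 1081.3 − 298.31 + 0.48 = 783.47.
At (240, 70): z_contact = 176.34 − 0.31 + 783.47 = 959.50 m.
Depth below ground = 1063.4 − 959.50 = 103.9 m.

103.9 m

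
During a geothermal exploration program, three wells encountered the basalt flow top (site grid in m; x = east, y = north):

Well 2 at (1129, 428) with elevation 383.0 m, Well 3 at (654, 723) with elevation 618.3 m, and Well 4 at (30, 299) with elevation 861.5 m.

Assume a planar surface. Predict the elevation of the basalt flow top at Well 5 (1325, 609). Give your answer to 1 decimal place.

Let the plane be z = a·x + b·y + c.
Well 3−Well 2: −475a + 295b = 235.3;  Well 4−Well 2: −1099a − 129b = 478.5.
Solving gives a = −0.444929, b = 0.081216.
Then c = 383 − a·1129 − b·428 = 850.56.
At (1325, 609): z = −589.5 + 49.5 + 850.56 = 310.5 m.

310.5 m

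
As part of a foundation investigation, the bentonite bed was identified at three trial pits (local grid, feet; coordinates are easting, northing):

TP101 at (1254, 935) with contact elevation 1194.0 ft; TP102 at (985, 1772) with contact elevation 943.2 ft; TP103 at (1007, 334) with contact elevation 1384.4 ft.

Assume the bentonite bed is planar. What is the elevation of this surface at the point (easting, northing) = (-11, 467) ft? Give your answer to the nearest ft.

1367 ft

Let the plane be z = a·easting + b·northing + c.
TP102−TP101: −269a + 837b = −250.8;  TP103−TP101: −247a − 601b = 190.4.
Solving gives a = −0.02344, b = −0.30717.
Then c = 1194 − a·1254 − b·935 = 1510.60.
At (-11, 467): z = 0.3 − 143.5 + 1510.60 = 1367.4 ft.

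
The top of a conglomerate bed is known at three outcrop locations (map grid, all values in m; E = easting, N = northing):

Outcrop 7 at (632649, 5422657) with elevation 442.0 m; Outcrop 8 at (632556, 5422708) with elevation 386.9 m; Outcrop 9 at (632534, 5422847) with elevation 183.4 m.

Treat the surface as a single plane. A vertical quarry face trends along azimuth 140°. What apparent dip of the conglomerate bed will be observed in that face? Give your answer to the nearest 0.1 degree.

45.0°

Let the plane be z = a·E + b·N + c.
Outcrop 8−Outcrop 7: −93a + 51b = −55.1;  Outcrop 9−Outcrop 7: −115a + 190b = −258.6.
Solving gives a = −0.23038, b = −1.50049.
Unit vector along 140° is (sin 140°, cos 140°) = (0.6428, -0.7660).
Slope in that direction = a·(0.6428) + b·(-0.7660) = 1.00136.
Apparent dip = arctan|1.00136| = 45.0° (true dip is 56.6°, so apparent ≤ true as expected).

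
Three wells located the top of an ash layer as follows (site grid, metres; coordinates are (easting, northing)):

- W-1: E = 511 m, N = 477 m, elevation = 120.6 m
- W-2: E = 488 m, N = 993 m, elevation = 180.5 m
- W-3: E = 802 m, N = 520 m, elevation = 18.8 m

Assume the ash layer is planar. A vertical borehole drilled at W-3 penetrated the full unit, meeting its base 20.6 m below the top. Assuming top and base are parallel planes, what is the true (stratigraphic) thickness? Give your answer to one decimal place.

19.3 m

Two edge vectors: W-1→W-2 = (-23, 516, 59.9), W-1→W-3 = (291, 43, -101.8).
Normal n = (W-1→W-2) × (W-1→W-3) = (-55104.5, 15089.5, -151145).
So ∂z/∂E = −n_x/n_z = −0.36458 and ∂z/∂N = −n_y/n_z = 0.09983.
|∇z| = √(a²+b²) = 0.37800, so dip δ = arctan(0.37800) = 20.71°.
True thickness = vertical thickness × cos δ = 20.6 × cos 20.71° = 19.3 m.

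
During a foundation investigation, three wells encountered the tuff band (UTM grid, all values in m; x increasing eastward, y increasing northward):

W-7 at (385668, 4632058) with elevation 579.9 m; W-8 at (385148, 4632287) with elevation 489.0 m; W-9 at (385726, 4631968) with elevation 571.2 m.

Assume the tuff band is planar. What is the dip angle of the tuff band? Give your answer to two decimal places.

Two edge vectors: W-7→W-8 = (-520, 229, -90.9), W-7→W-9 = (58, -90, -8.7).
Normal n = (W-7→W-8) × (W-7→W-9) = (-10173.3, -9796.2, 33518).
So ∂z/∂x = −n_x/n_z = 0.30352 and ∂z/∂y = −n_y/n_z = 0.29227.
Gradient magnitude |∇z| = √(a² + b²) = √(0.09212 + 0.08542) = 0.42136.
True dip = arctan(0.42136) = 22.85°, dipping toward SW (azimuth ≈ 226°).

22.85°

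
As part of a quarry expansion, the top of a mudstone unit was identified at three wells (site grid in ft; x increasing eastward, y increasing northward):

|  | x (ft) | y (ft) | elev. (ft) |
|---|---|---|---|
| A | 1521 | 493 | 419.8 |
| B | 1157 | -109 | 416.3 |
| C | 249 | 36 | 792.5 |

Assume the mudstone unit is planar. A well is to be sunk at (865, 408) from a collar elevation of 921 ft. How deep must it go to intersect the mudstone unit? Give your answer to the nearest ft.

Let the plane be z = a·x + b·y + c.
B−A: −364a − 602b = −3.5;  C−A: −1272a − 457b = 372.7.
Solving gives a = −0.37699, b = 0.23376.
Then c = 419.8 − a·1521 − b·493 = 877.95.
At (865, 408): z_contact = −326.1 + 95.4 + 877.95 = 647.2 ft.
Depth below ground = 921 − 647.2 = 274 ft.

274 ft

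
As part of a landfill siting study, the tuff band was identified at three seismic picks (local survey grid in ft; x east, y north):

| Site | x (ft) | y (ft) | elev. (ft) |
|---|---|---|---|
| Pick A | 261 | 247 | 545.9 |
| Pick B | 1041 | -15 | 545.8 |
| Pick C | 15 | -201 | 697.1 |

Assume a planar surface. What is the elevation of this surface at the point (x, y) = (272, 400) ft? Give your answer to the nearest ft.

Two edge vectors: Pick A→Pick B = (780, -262, -0.1), Pick A→Pick C = (-246, -448, 151.2).
Normal n = (Pick A→Pick B) × (Pick A→Pick C) = (-39659.2, -117911.4, -413892).
So ∂z/∂x = −n_x/n_z = −0.09582 and ∂z/∂y = −n_y/n_z = −0.28488.
Intercept c from Pick A: 545.9 + 25.01 + 70.37 = 641.28.
At (272, 400): z = −26.1 − 114.0 + 641.28 = 501.3 ft.

501 ft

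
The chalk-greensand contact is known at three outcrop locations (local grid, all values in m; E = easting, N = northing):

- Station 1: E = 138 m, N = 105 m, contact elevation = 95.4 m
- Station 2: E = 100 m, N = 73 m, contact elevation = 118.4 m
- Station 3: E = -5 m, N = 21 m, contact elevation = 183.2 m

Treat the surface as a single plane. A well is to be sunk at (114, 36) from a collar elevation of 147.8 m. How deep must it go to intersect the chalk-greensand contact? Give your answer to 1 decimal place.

39.5 m

Two edge vectors: Station 1→Station 2 = (-38, -32, 23), Station 1→Station 3 = (-143, -84, 87.8).
Normal n = (Station 1→Station 2) × (Station 1→Station 3) = (-877.6, 47.4, -1384).
So ∂z/∂E = −n_x/n_z = −0.63410 and ∂z/∂N = −n_y/n_z = 0.03425.
Intercept c from Station 1: 95.4 + 87.51 − 3.60 = 179.31.
At (114, 36): z_contact = −72.29 + 1.23 + 179.31 = 108.26 m.
Depth below ground = 147.8 − 108.26 = 39.5 m.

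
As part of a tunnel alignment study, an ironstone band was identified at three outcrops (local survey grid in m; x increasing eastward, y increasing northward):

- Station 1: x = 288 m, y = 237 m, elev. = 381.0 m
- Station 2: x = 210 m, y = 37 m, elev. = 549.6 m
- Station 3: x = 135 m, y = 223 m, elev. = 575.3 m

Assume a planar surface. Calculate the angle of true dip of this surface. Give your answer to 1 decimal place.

Let the plane be z = a·x + b·y + c.
Station 2−Station 1: −78a − 200b = 168.6;  Station 3−Station 1: −153a − 14b = 194.3.
Solving gives a = −1.23694, b = −0.36059.
Gradient magnitude |∇z| = √(a² + b²) = √(1.53002 + 0.13003) = 1.28843.
True dip = arctan(1.28843) = 52.2°, dipping toward ENE (azimuth ≈ 074°).

52.2°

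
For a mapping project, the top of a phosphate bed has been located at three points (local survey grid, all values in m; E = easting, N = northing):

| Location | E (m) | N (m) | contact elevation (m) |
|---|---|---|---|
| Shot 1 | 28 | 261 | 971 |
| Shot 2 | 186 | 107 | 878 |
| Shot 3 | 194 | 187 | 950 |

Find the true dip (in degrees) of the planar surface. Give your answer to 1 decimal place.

42.4°

Let the plane be z = a·E + b·N + c.
Shot 2−Shot 1: 158a − 154b = −93;  Shot 3−Shot 1: 166a − 74b = −21.
Solving gives a = 0.26298, b = 0.87370.
Gradient magnitude |∇z| = √(a² + b²) = √(0.06916 + 0.76336) = 0.91242.
True dip = arctan(0.91242) = 42.4°, dipping toward SSW (azimuth ≈ 197°).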